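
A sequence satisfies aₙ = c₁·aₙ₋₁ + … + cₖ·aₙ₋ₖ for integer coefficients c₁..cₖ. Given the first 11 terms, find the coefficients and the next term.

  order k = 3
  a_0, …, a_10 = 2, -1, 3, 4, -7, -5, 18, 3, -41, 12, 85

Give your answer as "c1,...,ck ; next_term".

  a_3 = 0·3 + -2·-1 + 1·2 = 4
  a_4 = 0·4 + -2·3 + 1·-1 = -7
  a_5 = 0·-7 + -2·4 + 1·3 = -5
  a_6 = 0·-5 + -2·-7 + 1·4 = 18
  a_7 = 0·18 + -2·-5 + 1·-7 = 3
  a_8 = 0·3 + -2·18 + 1·-5 = -41
  a_9 = 0·-41 + -2·3 + 1·18 = 12
  a_10 = 0·12 + -2·-41 + 1·3 = 85
  a_11 = 0·85 + -2·12 + 1·-41 = -65

0,-2,1 ; -65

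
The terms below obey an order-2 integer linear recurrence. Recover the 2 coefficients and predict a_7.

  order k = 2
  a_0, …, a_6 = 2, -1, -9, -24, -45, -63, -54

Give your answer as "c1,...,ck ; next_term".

3,-3 ; 27

  a_2 = 3·-1 + -3·2 = -9
  a_3 = 3·-9 + -3·-1 = -24
  a_4 = 3·-24 + -3·-9 = -45
  a_5 = 3·-45 + -3·-24 = -63
  a_6 = 3·-63 + -3·-45 = -54
  a_7 = 3·-54 + -3·-63 = 27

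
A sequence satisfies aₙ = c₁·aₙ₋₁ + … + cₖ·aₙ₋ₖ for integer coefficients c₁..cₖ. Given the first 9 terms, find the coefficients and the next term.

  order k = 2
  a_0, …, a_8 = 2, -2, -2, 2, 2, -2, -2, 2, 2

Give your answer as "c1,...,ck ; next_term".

  a_2 = 0·-2 + -1·2 = -2
  a_3 = 0·-2 + -1·-2 = 2
  a_4 = 0·2 + -1·-2 = 2
  a_5 = 0·2 + -1·2 = -2
  a_6 = 0·-2 + -1·2 = -2
  a_7 = 0·-2 + -1·-2 = 2
  a_8 = 0·2 + -1·-2 = 2
  a_9 = 0·2 + -1·2 = -2

0,-1 ; -2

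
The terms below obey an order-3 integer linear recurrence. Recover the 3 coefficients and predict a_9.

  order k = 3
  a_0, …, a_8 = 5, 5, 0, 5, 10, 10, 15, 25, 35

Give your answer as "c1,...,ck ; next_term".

1,0,1 ; 50

  a_3 = 1·0 + 0·5 + 1·5 = 5
  a_4 = 1·5 + 0·0 + 1·5 = 10
  a_5 = 1·10 + 0·5 + 1·0 = 10
  a_6 = 1·10 + 0·10 + 1·5 = 15
  a_7 = 1·15 + 0·10 + 1·10 = 25
  a_8 = 1·25 + 0·15 + 1·10 = 35
  a_9 = 1·35 + 0·25 + 1·15 = 50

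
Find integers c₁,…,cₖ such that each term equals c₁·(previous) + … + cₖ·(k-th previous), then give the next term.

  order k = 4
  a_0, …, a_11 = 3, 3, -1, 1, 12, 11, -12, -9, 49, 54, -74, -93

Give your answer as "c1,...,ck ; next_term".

  a_4 = 1·1 + -2·-1 + 2·3 + 1·3 = 12
  a_5 = 1·12 + -2·1 + 2·-1 + 1·3 = 11
  a_6 = 1·11 + -2·12 + 2·1 + 1·-1 = -12
  a_7 = 1·-12 + -2·11 + 2·12 + 1·1 = -9
  a_8 = 1·-9 + -2·-12 + 2·11 + 1·12 = 49
  a_9 = 1·49 + -2·-9 + 2·-12 + 1·11 = 54
  a_10 = 1·54 + -2·49 + 2·-9 + 1·-12 = -74
  a_11 = 1·-74 + -2·54 + 2·49 + 1·-9 = -93
  a_12 = 1·-93 + -2·-74 + 2·54 + 1·49 = 212

1,-2,2,1 ; 212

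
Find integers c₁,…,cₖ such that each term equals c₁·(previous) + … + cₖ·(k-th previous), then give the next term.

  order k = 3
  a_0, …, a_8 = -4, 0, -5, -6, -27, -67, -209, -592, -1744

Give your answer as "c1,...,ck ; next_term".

2,3,-1 ; -5055

  a_3 = 2·-5 + 3·0 + -1·-4 = -6
  a_4 = 2·-6 + 3·-5 + -1·0 = -27
  a_5 = 2·-27 + 3·-6 + -1·-5 = -67
  a_6 = 2·-67 + 3·-27 + -1·-6 = -209
  a_7 = 2·-209 + 3·-67 + -1·-27 = -592
  a_8 = 2·-592 + 3·-209 + -1·-67 = -1744
  a_9 = 2·-1744 + 3·-592 + -1·-209 = -5055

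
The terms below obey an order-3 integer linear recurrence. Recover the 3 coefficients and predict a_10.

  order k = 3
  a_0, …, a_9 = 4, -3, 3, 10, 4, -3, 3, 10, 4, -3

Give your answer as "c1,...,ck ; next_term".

  a_3 = 1·3 + -1·-3 + 1·4 = 10
  a_4 = 1·10 + -1·3 + 1·-3 = 4
  a_5 = 1·4 + -1·10 + 1·3 = -3
  a_6 = 1·-3 + -1·4 + 1·10 = 3
  a_7 = 1·3 + -1·-3 + 1·4 = 10
  a_8 = 1·10 + -1·3 + 1·-3 = 4
  a_9 = 1·4 + -1·10 + 1·3 = -3
  a_10 = 1·-3 + -1·4 + 1·10 = 3

1,-1,1 ; 3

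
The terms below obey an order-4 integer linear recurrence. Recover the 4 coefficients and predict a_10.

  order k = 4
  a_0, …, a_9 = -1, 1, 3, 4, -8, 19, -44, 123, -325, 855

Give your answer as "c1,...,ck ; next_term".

  a_4 = -2·4 + 1·3 + -1·1 + 2·-1 = -8
  a_5 = -2·-8 + 1·4 + -1·3 + 2·1 = 19
  a_6 = -2·19 + 1·-8 + -1·4 + 2·3 = -44
  a_7 = -2·-44 + 1·19 + -1·-8 + 2·4 = 123
  a_8 = -2·123 + 1·-44 + -1·19 + 2·-8 = -325
  a_9 = -2·-325 + 1·123 + -1·-44 + 2·19 = 855
  a_10 = -2·855 + 1·-325 + -1·123 + 2·-44 = -2246

-2,1,-1,2 ; -2246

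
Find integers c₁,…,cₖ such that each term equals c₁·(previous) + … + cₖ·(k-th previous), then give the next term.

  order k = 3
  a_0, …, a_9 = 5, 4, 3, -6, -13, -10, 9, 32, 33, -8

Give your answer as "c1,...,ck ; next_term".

  a_3 = 1·3 + -1·4 + -1·5 = -6
  a_4 = 1·-6 + -1·3 + -1·4 = -13
  a_5 = 1·-13 + -1·-6 + -1·3 = -10
  a_6 = 1·-10 + -1·-13 + -1·-6 = 9
  a_7 = 1·9 + -1·-10 + -1·-13 = 32
  a_8 = 1·32 + -1·9 + -1·-10 = 33
  a_9 = 1·33 + -1·32 + -1·9 = -8
  a_10 = 1·-8 + -1·33 + -1·32 = -73

1,-1,-1 ; -73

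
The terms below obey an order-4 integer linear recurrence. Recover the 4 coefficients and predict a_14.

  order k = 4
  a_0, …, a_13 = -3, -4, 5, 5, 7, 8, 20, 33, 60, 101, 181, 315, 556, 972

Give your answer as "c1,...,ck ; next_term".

1,1,0,1 ; 1709

  a_4 = 1·5 + 1·5 + 0·-4 + 1·-3 = 7
  a_5 = 1·7 + 1·5 + 0·5 + 1·-4 = 8
  a_6 = 1·8 + 1·7 + 0·5 + 1·5 = 20
  a_7 = 1·20 + 1·8 + 0·7 + 1·5 = 33
  a_8 = 1·33 + 1·20 + 0·8 + 1·7 = 60
  a_9 = 1·60 + 1·33 + 0·20 + 1·8 = 101
  a_10 = 1·101 + 1·60 + 0·33 + 1·20 = 181
  a_11 = 1·181 + 1·101 + 0·60 + 1·33 = 315
  a_12 = 1·315 + 1·181 + 0·101 + 1·60 = 556
  a_13 = 1·556 + 1·315 + 0·181 + 1·101 = 972
  a_14 = 1·972 + 1·556 + 0·315 + 1·181 = 1709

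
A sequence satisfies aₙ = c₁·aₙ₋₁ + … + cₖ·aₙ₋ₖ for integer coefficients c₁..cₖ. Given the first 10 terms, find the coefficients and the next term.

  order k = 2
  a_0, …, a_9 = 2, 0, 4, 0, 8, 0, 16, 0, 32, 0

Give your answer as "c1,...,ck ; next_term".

  a_2 = 0·0 + 2·2 = 4
  a_3 = 0·4 + 2·0 = 0
  a_4 = 0·0 + 2·4 = 8
  a_5 = 0·8 + 2·0 = 0
  a_6 = 0·0 + 2·8 = 16
  a_7 = 0·16 + 2·0 = 0
  a_8 = 0·0 + 2·16 = 32
  a_9 = 0·32 + 2·0 = 0
  a_10 = 0·0 + 2·32 = 64

0,2 ; 64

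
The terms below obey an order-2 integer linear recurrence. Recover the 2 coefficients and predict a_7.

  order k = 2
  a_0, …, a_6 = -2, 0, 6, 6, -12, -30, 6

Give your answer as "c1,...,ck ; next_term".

  a_2 = 1·0 + -3·-2 = 6
  a_3 = 1·6 + -3·0 = 6
  a_4 = 1·6 + -3·6 = -12
  a_5 = 1·-12 + -3·6 = -30
  a_6 = 1·-30 + -3·-12 = 6
  a_7 = 1·6 + -3·-30 = 96

1,-3 ; 96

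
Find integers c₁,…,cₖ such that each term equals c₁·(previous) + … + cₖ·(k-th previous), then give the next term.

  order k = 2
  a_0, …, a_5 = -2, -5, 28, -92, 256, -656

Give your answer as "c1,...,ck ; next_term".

  a_2 = -4·-5 + -4·-2 = 28
  a_3 = -4·28 + -4·-5 = -92
  a_4 = -4·-92 + -4·28 = 256
  a_5 = -4·256 + -4·-92 = -656
  a_6 = -4·-656 + -4·256 = 1600

-4,-4 ; 1600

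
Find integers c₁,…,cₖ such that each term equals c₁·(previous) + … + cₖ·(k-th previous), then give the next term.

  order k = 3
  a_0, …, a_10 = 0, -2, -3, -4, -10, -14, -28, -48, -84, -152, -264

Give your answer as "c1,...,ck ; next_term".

0,2,2 ; -472

  a_3 = 0·-3 + 2·-2 + 2·0 = -4
  a_4 = 0·-4 + 2·-3 + 2·-2 = -10
  a_5 = 0·-10 + 2·-4 + 2·-3 = -14
  a_6 = 0·-14 + 2·-10 + 2·-4 = -28
  a_7 = 0·-28 + 2·-14 + 2·-10 = -48
  a_8 = 0·-48 + 2·-28 + 2·-14 = -84
  a_9 = 0·-84 + 2·-48 + 2·-28 = -152
  a_10 = 0·-152 + 2·-84 + 2·-48 = -264
  a_11 = 0·-264 + 2·-152 + 2·-84 = -472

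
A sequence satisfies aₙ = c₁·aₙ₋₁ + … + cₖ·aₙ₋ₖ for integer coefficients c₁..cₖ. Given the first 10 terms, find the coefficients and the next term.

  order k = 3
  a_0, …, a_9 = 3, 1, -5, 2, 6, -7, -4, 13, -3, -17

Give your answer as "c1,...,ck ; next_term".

  a_3 = 0·-5 + -1·1 + 1·3 = 2
  a_4 = 0·2 + -1·-5 + 1·1 = 6
  a_5 = 0·6 + -1·2 + 1·-5 = -7
  a_6 = 0·-7 + -1·6 + 1·2 = -4
  a_7 = 0·-4 + -1·-7 + 1·6 = 13
  a_8 = 0·13 + -1·-4 + 1·-7 = -3
  a_9 = 0·-3 + -1·13 + 1·-4 = -17
  a_10 = 0·-17 + -1·-3 + 1·13 = 16

0,-1,1 ; 16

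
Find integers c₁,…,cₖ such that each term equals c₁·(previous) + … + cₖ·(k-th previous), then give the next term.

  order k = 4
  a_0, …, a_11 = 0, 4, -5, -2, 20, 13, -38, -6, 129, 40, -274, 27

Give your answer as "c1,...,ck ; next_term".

  a_4 = 1·-2 + -2·-5 + 3·4 + 1·0 = 20
  a_5 = 1·20 + -2·-2 + 3·-5 + 1·4 = 13
  a_6 = 1·13 + -2·20 + 3·-2 + 1·-5 = -38
  a_7 = 1·-38 + -2·13 + 3·20 + 1·-2 = -6
  a_8 = 1·-6 + -2·-38 + 3·13 + 1·20 = 129
  a_9 = 1·129 + -2·-6 + 3·-38 + 1·13 = 40
  a_10 = 1·40 + -2·129 + 3·-6 + 1·-38 = -274
  a_11 = 1·-274 + -2·40 + 3·129 + 1·-6 = 27
  a_12 = 1·27 + -2·-274 + 3·40 + 1·129 = 824

1,-2,3,1 ; 824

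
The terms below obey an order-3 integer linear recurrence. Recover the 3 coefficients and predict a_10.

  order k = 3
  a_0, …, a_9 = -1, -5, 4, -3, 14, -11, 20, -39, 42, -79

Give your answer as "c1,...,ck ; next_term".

  a_3 = 0·4 + 1·-5 + -2·-1 = -3
  a_4 = 0·-3 + 1·4 + -2·-5 = 14
  a_5 = 0·14 + 1·-3 + -2·4 = -11
  a_6 = 0·-11 + 1·14 + -2·-3 = 20
  a_7 = 0·20 + 1·-11 + -2·14 = -39
  a_8 = 0·-39 + 1·20 + -2·-11 = 42
  a_9 = 0·42 + 1·-39 + -2·20 = -79
  a_10 = 0·-79 + 1·42 + -2·-39 = 120

0,1,-2 ; 120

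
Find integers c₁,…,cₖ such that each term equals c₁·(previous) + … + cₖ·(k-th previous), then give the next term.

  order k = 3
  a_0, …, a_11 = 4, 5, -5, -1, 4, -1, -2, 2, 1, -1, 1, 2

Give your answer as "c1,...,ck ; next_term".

  a_3 = 1·-5 + 0·5 + 1·4 = -1
  a_4 = 1·-1 + 0·-5 + 1·5 = 4
  a_5 = 1·4 + 0·-1 + 1·-5 = -1
  a_6 = 1·-1 + 0·4 + 1·-1 = -2
  a_7 = 1·-2 + 0·-1 + 1·4 = 2
  a_8 = 1·2 + 0·-2 + 1·-1 = 1
  a_9 = 1·1 + 0·2 + 1·-2 = -1
  a_10 = 1·-1 + 0·1 + 1·2 = 1
  a_11 = 1·1 + 0·-1 + 1·1 = 2
  a_12 = 1·2 + 0·1 + 1·-1 = 1

1,0,1 ; 1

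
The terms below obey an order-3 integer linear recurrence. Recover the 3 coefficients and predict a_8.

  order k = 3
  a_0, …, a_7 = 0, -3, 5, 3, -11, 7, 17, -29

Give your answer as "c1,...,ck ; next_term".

  a_3 = 0·5 + -1·-3 + 2·0 = 3
  a_4 = 0·3 + -1·5 + 2·-3 = -11
  a_5 = 0·-11 + -1·3 + 2·5 = 7
  a_6 = 0·7 + -1·-11 + 2·3 = 17
  a_7 = 0·17 + -1·7 + 2·-11 = -29
  a_8 = 0·-29 + -1·17 + 2·7 = -3

0,-1,2 ; -3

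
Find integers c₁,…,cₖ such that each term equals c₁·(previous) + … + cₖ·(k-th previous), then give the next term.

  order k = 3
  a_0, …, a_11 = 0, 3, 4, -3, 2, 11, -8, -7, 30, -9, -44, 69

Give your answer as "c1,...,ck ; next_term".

  a_3 = 0·4 + -1·3 + 2·0 = -3
  a_4 = 0·-3 + -1·4 + 2·3 = 2
  a_5 = 0·2 + -1·-3 + 2·4 = 11
  a_6 = 0·11 + -1·2 + 2·-3 = -8
  a_7 = 0·-8 + -1·11 + 2·2 = -7
  a_8 = 0·-7 + -1·-8 + 2·11 = 30
  a_9 = 0·30 + -1·-7 + 2·-8 = -9
  a_10 = 0·-9 + -1·30 + 2·-7 = -44
  a_11 = 0·-44 + -1·-9 + 2·30 = 69
  a_12 = 0·69 + -1·-44 + 2·-9 = 26

0,-1,2 ; 26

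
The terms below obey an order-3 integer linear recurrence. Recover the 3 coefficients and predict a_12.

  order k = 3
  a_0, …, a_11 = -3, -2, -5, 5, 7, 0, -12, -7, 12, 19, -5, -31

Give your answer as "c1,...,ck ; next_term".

0,-1,-1 ; -14

  a_3 = 0·-5 + -1·-2 + -1·-3 = 5
  a_4 = 0·5 + -1·-5 + -1·-2 = 7
  a_5 = 0·7 + -1·5 + -1·-5 = 0
  a_6 = 0·0 + -1·7 + -1·5 = -12
  a_7 = 0·-12 + -1·0 + -1·7 = -7
  a_8 = 0·-7 + -1·-12 + -1·0 = 12
  a_9 = 0·12 + -1·-7 + -1·-12 = 19
  a_10 = 0·19 + -1·12 + -1·-7 = -5
  a_11 = 0·-5 + -1·19 + -1·12 = -31
  a_12 = 0·-31 + -1·-5 + -1·19 = -14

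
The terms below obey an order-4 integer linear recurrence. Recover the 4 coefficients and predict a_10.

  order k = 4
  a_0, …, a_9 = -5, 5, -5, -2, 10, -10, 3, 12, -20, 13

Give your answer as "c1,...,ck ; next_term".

  a_4 = 0·-2 + 0·-5 + 1·5 + -1·-5 = 10
  a_5 = 0·10 + 0·-2 + 1·-5 + -1·5 = -10
  a_6 = 0·-10 + 0·10 + 1·-2 + -1·-5 = 3
  a_7 = 0·3 + 0·-10 + 1·10 + -1·-2 = 12
  a_8 = 0·12 + 0·3 + 1·-10 + -1·10 = -20
  a_9 = 0·-20 + 0·12 + 1·3 + -1·-10 = 13
  a_10 = 0·13 + 0·-20 + 1·12 + -1·3 = 9

0,0,1,-1 ; 9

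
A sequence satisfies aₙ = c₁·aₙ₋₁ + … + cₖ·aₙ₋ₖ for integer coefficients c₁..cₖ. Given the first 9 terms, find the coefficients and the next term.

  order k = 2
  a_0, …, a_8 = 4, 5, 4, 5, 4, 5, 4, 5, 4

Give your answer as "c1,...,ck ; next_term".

  a_2 = 0·5 + 1·4 = 4
  a_3 = 0·4 + 1·5 = 5
  a_4 = 0·5 + 1·4 = 4
  a_5 = 0·4 + 1·5 = 5
  a_6 = 0·5 + 1·4 = 4
  a_7 = 0·4 + 1·5 = 5
  a_8 = 0·5 + 1·4 = 4
  a_9 = 0·4 + 1·5 = 5

0,1 ; 5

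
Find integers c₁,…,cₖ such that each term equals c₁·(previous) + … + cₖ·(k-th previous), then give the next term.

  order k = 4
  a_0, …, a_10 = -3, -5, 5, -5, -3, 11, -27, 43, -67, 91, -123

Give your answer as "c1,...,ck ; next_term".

  a_4 = -2·-5 + 0·5 + 2·-5 + 1·-3 = -3
  a_5 = -2·-3 + 0·-5 + 2·5 + 1·-5 = 11
  a_6 = -2·11 + 0·-3 + 2·-5 + 1·5 = -27
  a_7 = -2·-27 + 0·11 + 2·-3 + 1·-5 = 43
  a_8 = -2·43 + 0·-27 + 2·11 + 1·-3 = -67
  a_9 = -2·-67 + 0·43 + 2·-27 + 1·11 = 91
  a_10 = -2·91 + 0·-67 + 2·43 + 1·-27 = -123
  a_11 = -2·-123 + 0·91 + 2·-67 + 1·43 = 155

-2,0,2,1 ; 155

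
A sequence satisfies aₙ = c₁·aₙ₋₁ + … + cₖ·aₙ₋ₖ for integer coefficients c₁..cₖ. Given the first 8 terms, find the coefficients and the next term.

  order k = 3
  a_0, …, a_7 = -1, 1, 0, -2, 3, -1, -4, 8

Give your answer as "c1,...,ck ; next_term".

  a_3 = -1·0 + -1·1 + 1·-1 = -2
  a_4 = -1·-2 + -1·0 + 1·1 = 3
  a_5 = -1·3 + -1·-2 + 1·0 = -1
  a_6 = -1·-1 + -1·3 + 1·-2 = -4
  a_7 = -1·-4 + -1·-1 + 1·3 = 8
  a_8 = -1·8 + -1·-4 + 1·-1 = -5

-1,-1,1 ; -5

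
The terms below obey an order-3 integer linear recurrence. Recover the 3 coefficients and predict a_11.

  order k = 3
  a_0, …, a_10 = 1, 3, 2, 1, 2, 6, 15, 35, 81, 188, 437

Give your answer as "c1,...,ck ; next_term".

3,-2,1 ; 1016

  a_3 = 3·2 + -2·3 + 1·1 = 1
  a_4 = 3·1 + -2·2 + 1·3 = 2
  a_5 = 3·2 + -2·1 + 1·2 = 6
  a_6 = 3·6 + -2·2 + 1·1 = 15
  a_7 = 3·15 + -2·6 + 1·2 = 35
  a_8 = 3·35 + -2·15 + 1·6 = 81
  a_9 = 3·81 + -2·35 + 1·15 = 188
  a_10 = 3·188 + -2·81 + 1·35 = 437
  a_11 = 3·437 + -2·188 + 1·81 = 1016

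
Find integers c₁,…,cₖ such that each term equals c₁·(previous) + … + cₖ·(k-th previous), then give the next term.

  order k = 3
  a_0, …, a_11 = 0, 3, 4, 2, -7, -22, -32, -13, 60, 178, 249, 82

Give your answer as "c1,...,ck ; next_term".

  a_3 = 2·4 + -2·3 + -1·0 = 2
  a_4 = 2·2 + -2·4 + -1·3 = -7
  a_5 = 2·-7 + -2·2 + -1·4 = -22
  a_6 = 2·-22 + -2·-7 + -1·2 = -32
  a_7 = 2·-32 + -2·-22 + -1·-7 = -13
  a_8 = 2·-13 + -2·-32 + -1·-22 = 60
  a_9 = 2·60 + -2·-13 + -1·-32 = 178
  a_10 = 2·178 + -2·60 + -1·-13 = 249
  a_11 = 2·249 + -2·178 + -1·60 = 82
  a_12 = 2·82 + -2·249 + -1·178 = -512

2,-2,-1 ; -512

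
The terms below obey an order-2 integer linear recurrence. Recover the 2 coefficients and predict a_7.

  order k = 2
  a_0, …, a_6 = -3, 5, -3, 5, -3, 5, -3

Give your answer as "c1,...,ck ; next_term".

0,1 ; 5

  a_2 = 0·5 + 1·-3 = -3
  a_3 = 0·-3 + 1·5 = 5
  a_4 = 0·5 + 1·-3 = -3
  a_5 = 0·-3 + 1·5 = 5
  a_6 = 0·5 + 1·-3 = -3
  a_7 = 0·-3 + 1·5 = 5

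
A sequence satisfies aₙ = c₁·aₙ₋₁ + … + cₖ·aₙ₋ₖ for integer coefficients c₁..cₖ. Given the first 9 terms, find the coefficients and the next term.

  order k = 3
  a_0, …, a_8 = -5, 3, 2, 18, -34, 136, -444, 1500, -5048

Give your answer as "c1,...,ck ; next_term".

  a_3 = -2·2 + 4·3 + -2·-5 = 18
  a_4 = -2·18 + 4·2 + -2·3 = -34
  a_5 = -2·-34 + 4·18 + -2·2 = 136
  a_6 = -2·136 + 4·-34 + -2·18 = -444
  a_7 = -2·-444 + 4·136 + -2·-34 = 1500
  a_8 = -2·1500 + 4·-444 + -2·136 = -5048
  a_9 = -2·-5048 + 4·1500 + -2·-444 = 16984

-2,4,-2 ; 16984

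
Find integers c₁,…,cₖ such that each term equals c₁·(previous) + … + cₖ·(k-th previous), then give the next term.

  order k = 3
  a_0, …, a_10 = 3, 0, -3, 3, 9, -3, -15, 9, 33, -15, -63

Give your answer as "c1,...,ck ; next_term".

1,-2,2 ; 33

  a_3 = 1·-3 + -2·0 + 2·3 = 3
  a_4 = 1·3 + -2·-3 + 2·0 = 9
  a_5 = 1·9 + -2·3 + 2·-3 = -3
  a_6 = 1·-3 + -2·9 + 2·3 = -15
  a_7 = 1·-15 + -2·-3 + 2·9 = 9
  a_8 = 1·9 + -2·-15 + 2·-3 = 33
  a_9 = 1·33 + -2·9 + 2·-15 = -15
  a_10 = 1·-15 + -2·33 + 2·9 = -63
  a_11 = 1·-63 + -2·-15 + 2·33 = 33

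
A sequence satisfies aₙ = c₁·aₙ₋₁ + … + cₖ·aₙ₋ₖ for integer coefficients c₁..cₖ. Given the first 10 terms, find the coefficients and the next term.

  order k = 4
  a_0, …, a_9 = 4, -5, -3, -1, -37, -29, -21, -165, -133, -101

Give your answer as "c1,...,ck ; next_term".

  a_4 = 1·-1 + 0·-3 + 4·-5 + -4·4 = -37
  a_5 = 1·-37 + 0·-1 + 4·-3 + -4·-5 = -29
  a_6 = 1·-29 + 0·-37 + 4·-1 + -4·-3 = -21
  a_7 = 1·-21 + 0·-29 + 4·-37 + -4·-1 = -165
  a_8 = 1·-165 + 0·-21 + 4·-29 + -4·-37 = -133
  a_9 = 1·-133 + 0·-165 + 4·-21 + -4·-29 = -101
  a_10 = 1·-101 + 0·-133 + 4·-165 + -4·-21 = -677

1,0,4,-4 ; -677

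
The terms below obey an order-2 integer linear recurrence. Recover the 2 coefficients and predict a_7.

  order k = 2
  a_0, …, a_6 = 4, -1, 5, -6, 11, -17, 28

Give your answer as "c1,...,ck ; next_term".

-1,1 ; -45

  a_2 = -1·-1 + 1·4 = 5
  a_3 = -1·5 + 1·-1 = -6
  a_4 = -1·-6 + 1·5 = 11
  a_5 = -1·11 + 1·-6 = -17
  a_6 = -1·-17 + 1·11 = 28
  a_7 = -1·28 + 1·-17 = -45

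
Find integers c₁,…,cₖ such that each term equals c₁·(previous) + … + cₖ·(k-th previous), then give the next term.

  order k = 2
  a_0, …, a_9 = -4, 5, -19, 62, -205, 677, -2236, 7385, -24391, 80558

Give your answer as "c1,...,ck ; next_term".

  a_2 = -3·5 + 1·-4 = -19
  a_3 = -3·-19 + 1·5 = 62
  a_4 = -3·62 + 1·-19 = -205
  a_5 = -3·-205 + 1·62 = 677
  a_6 = -3·677 + 1·-205 = -2236
  a_7 = -3·-2236 + 1·677 = 7385
  a_8 = -3·7385 + 1·-2236 = -24391
  a_9 = -3·-24391 + 1·7385 = 80558
  a_10 = -3·80558 + 1·-24391 = -266065

-3,1 ; -266065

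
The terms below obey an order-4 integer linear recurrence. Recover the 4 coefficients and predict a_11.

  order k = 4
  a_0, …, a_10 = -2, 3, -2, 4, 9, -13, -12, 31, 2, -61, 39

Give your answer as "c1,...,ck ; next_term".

0,-2,1,-1 ; 93

  a_4 = 0·4 + -2·-2 + 1·3 + -1·-2 = 9
  a_5 = 0·9 + -2·4 + 1·-2 + -1·3 = -13
  a_6 = 0·-13 + -2·9 + 1·4 + -1·-2 = -12
  a_7 = 0·-12 + -2·-13 + 1·9 + -1·4 = 31
  a_8 = 0·31 + -2·-12 + 1·-13 + -1·9 = 2
  a_9 = 0·2 + -2·31 + 1·-12 + -1·-13 = -61
  a_10 = 0·-61 + -2·2 + 1·31 + -1·-12 = 39
  a_11 = 0·39 + -2·-61 + 1·2 + -1·31 = 93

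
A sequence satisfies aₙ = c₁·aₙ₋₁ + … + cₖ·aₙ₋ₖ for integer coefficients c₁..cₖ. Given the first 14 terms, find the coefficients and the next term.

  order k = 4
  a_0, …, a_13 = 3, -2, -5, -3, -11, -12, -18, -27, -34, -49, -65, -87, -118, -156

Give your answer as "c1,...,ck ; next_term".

1,1,0,-1 ; -209

  a_4 = 1·-3 + 1·-5 + 0·-2 + -1·3 = -11
  a_5 = 1·-11 + 1·-3 + 0·-5 + -1·-2 = -12
  a_6 = 1·-12 + 1·-11 + 0·-3 + -1·-5 = -18
  a_7 = 1·-18 + 1·-12 + 0·-11 + -1·-3 = -27
  a_8 = 1·-27 + 1·-18 + 0·-12 + -1·-11 = -34
  a_9 = 1·-34 + 1·-27 + 0·-18 + -1·-12 = -49
  a_10 = 1·-49 + 1·-34 + 0·-27 + -1·-18 = -65
  a_11 = 1·-65 + 1·-49 + 0·-34 + -1·-27 = -87
  a_12 = 1·-87 + 1·-65 + 0·-49 + -1·-34 = -118
  a_13 = 1·-118 + 1·-87 + 0·-65 + -1·-49 = -156
  a_14 = 1·-156 + 1·-118 + 0·-87 + -1·-65 = -209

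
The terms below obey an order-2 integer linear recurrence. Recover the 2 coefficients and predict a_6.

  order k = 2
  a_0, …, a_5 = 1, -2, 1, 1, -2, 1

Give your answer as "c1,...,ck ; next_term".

  a_2 = -1·-2 + -1·1 = 1
  a_3 = -1·1 + -1·-2 = 1
  a_4 = -1·1 + -1·1 = -2
  a_5 = -1·-2 + -1·1 = 1
  a_6 = -1·1 + -1·-2 = 1

-1,-1 ; 1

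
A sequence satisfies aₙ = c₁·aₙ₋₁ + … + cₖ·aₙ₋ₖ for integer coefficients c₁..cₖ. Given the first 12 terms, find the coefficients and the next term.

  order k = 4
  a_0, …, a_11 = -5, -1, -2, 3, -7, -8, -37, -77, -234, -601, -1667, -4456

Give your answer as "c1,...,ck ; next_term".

2,2,-1,2 ; -12113

  a_4 = 2·3 + 2·-2 + -1·-1 + 2·-5 = -7
  a_5 = 2·-7 + 2·3 + -1·-2 + 2·-1 = -8
  a_6 = 2·-8 + 2·-7 + -1·3 + 2·-2 = -37
  a_7 = 2·-37 + 2·-8 + -1·-7 + 2·3 = -77
  a_8 = 2·-77 + 2·-37 + -1·-8 + 2·-7 = -234
  a_9 = 2·-234 + 2·-77 + -1·-37 + 2·-8 = -601
  a_10 = 2·-601 + 2·-234 + -1·-77 + 2·-37 = -1667
  a_11 = 2·-1667 + 2·-601 + -1·-234 + 2·-77 = -4456
  a_12 = 2·-4456 + 2·-1667 + -1·-601 + 2·-234 = -12113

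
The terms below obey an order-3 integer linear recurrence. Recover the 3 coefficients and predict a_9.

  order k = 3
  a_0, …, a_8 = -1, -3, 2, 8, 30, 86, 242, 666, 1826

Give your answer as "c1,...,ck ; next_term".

  a_3 = 3·2 + 0·-3 + -2·-1 = 8
  a_4 = 3·8 + 0·2 + -2·-3 = 30
  a_5 = 3·30 + 0·8 + -2·2 = 86
  a_6 = 3·86 + 0·30 + -2·8 = 242
  a_7 = 3·242 + 0·86 + -2·30 = 666
  a_8 = 3·666 + 0·242 + -2·86 = 1826
  a_9 = 3·1826 + 0·666 + -2·242 = 4994

3,0,-2 ; 4994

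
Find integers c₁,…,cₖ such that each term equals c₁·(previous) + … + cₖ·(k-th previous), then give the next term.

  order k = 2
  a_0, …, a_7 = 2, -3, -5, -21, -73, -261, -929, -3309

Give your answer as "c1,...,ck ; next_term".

  a_2 = 3·-3 + 2·2 = -5
  a_3 = 3·-5 + 2·-3 = -21
  a_4 = 3·-21 + 2·-5 = -73
  a_5 = 3·-73 + 2·-21 = -261
  a_6 = 3·-261 + 2·-73 = -929
  a_7 = 3·-929 + 2·-261 = -3309
  a_8 = 3·-3309 + 2·-929 = -11785

3,2 ; -11785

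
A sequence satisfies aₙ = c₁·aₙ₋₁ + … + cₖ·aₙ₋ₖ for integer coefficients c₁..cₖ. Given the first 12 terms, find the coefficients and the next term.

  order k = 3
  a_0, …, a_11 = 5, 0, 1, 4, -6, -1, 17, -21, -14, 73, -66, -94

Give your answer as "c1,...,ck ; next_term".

-1,-2,1 ; 299

  a_3 = -1·1 + -2·0 + 1·5 = 4
  a_4 = -1·4 + -2·1 + 1·0 = -6
  a_5 = -1·-6 + -2·4 + 1·1 = -1
  a_6 = -1·-1 + -2·-6 + 1·4 = 17
  a_7 = -1·17 + -2·-1 + 1·-6 = -21
  a_8 = -1·-21 + -2·17 + 1·-1 = -14
  a_9 = -1·-14 + -2·-21 + 1·17 = 73
  a_10 = -1·73 + -2·-14 + 1·-21 = -66
  a_11 = -1·-66 + -2·73 + 1·-14 = -94
  a_12 = -1·-94 + -2·-66 + 1·73 = 299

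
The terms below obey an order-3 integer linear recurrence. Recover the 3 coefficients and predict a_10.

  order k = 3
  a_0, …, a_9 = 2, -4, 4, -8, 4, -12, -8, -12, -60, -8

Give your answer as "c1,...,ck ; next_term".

  a_3 = -1·4 + 3·-4 + 4·2 = -8
  a_4 = -1·-8 + 3·4 + 4·-4 = 4
  a_5 = -1·4 + 3·-8 + 4·4 = -12
  a_6 = -1·-12 + 3·4 + 4·-8 = -8
  a_7 = -1·-8 + 3·-12 + 4·4 = -12
  a_8 = -1·-12 + 3·-8 + 4·-12 = -60
  a_9 = -1·-60 + 3·-12 + 4·-8 = -8
  a_10 = -1·-8 + 3·-60 + 4·-12 = -220

-1,3,4 ; -220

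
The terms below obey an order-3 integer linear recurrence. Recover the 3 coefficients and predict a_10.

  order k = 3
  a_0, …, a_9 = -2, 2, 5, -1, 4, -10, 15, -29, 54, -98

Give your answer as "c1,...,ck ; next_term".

  a_3 = -1·5 + 1·2 + -1·-2 = -1
  a_4 = -1·-1 + 1·5 + -1·2 = 4
  a_5 = -1·4 + 1·-1 + -1·5 = -10
  a_6 = -1·-10 + 1·4 + -1·-1 = 15
  a_7 = -1·15 + 1·-10 + -1·4 = -29
  a_8 = -1·-29 + 1·15 + -1·-10 = 54
  a_9 = -1·54 + 1·-29 + -1·15 = -98
  a_10 = -1·-98 + 1·54 + -1·-29 = 181

-1,1,-1 ; 181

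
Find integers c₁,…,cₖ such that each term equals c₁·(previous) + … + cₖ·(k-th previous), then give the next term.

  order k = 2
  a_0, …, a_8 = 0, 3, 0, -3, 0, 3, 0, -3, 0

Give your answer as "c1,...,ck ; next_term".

0,-1 ; 3

  a_2 = 0·3 + -1·0 = 0
  a_3 = 0·0 + -1·3 = -3
  a_4 = 0·-3 + -1·0 = 0
  a_5 = 0·0 + -1·-3 = 3
  a_6 = 0·3 + -1·0 = 0
  a_7 = 0·0 + -1·3 = -3
  a_8 = 0·-3 + -1·0 = 0
  a_9 = 0·0 + -1·-3 = 3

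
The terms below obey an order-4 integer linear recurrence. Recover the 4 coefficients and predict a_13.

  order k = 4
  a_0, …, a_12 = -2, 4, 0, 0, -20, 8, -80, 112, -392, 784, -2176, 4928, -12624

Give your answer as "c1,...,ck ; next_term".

  a_4 = 0·0 + 4·0 + -4·4 + 2·-2 = -20
  a_5 = 0·-20 + 4·0 + -4·0 + 2·4 = 8
  a_6 = 0·8 + 4·-20 + -4·0 + 2·0 = -80
  a_7 = 0·-80 + 4·8 + -4·-20 + 2·0 = 112
  a_8 = 0·112 + 4·-80 + -4·8 + 2·-20 = -392
  a_9 = 0·-392 + 4·112 + -4·-80 + 2·8 = 784
  a_10 = 0·784 + 4·-392 + -4·112 + 2·-80 = -2176
  a_11 = 0·-2176 + 4·784 + -4·-392 + 2·112 = 4928
  a_12 = 0·4928 + 4·-2176 + -4·784 + 2·-392 = -12624
  a_13 = 0·-12624 + 4·4928 + -4·-2176 + 2·784 = 29984

0,4,-4,2 ; 29984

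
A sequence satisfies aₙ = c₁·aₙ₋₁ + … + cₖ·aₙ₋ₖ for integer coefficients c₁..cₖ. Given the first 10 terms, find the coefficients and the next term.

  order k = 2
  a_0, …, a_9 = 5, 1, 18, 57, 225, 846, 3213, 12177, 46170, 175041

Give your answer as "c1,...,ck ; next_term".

3,3 ; 663633

  a_2 = 3·1 + 3·5 = 18
  a_3 = 3·18 + 3·1 = 57
  a_4 = 3·57 + 3·18 = 225
  a_5 = 3·225 + 3·57 = 846
  a_6 = 3·846 + 3·225 = 3213
  a_7 = 3·3213 + 3·846 = 12177
  a_8 = 3·12177 + 3·3213 = 46170
  a_9 = 3·46170 + 3·12177 = 175041
  a_10 = 3·175041 + 3·46170 = 663633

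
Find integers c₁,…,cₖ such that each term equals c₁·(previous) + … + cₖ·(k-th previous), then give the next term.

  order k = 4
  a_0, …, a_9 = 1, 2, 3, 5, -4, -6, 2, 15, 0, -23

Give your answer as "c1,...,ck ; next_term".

0,-1,-1,1 ; -13

  a_4 = 0·5 + -1·3 + -1·2 + 1·1 = -4
  a_5 = 0·-4 + -1·5 + -1·3 + 1·2 = -6
  a_6 = 0·-6 + -1·-4 + -1·5 + 1·3 = 2
  a_7 = 0·2 + -1·-6 + -1·-4 + 1·5 = 15
  a_8 = 0·15 + -1·2 + -1·-6 + 1·-4 = 0
  a_9 = 0·0 + -1·15 + -1·2 + 1·-6 = -23
  a_10 = 0·-23 + -1·0 + -1·15 + 1·2 = -13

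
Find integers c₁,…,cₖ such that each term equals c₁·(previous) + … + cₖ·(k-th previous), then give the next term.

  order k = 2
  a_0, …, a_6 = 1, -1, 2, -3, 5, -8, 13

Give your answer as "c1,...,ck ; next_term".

-1,1 ; -21

  a_2 = -1·-1 + 1·1 = 2
  a_3 = -1·2 + 1·-1 = -3
  a_4 = -1·-3 + 1·2 = 5
  a_5 = -1·5 + 1·-3 = -8
  a_6 = -1·-8 + 1·5 = 13
  a_7 = -1·13 + 1·-8 = -21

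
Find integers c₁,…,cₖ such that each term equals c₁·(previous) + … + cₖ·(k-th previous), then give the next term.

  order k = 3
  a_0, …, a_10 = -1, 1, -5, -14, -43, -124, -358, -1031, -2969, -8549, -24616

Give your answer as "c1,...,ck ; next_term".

  a_3 = 3·-5 + 0·1 + -1·-1 = -14
  a_4 = 3·-14 + 0·-5 + -1·1 = -43
  a_5 = 3·-43 + 0·-14 + -1·-5 = -124
  a_6 = 3·-124 + 0·-43 + -1·-14 = -358
  a_7 = 3·-358 + 0·-124 + -1·-43 = -1031
  a_8 = 3·-1031 + 0·-358 + -1·-124 = -2969
  a_9 = 3·-2969 + 0·-1031 + -1·-358 = -8549
  a_10 = 3·-8549 + 0·-2969 + -1·-1031 = -24616
  a_11 = 3·-24616 + 0·-8549 + -1·-2969 = -70879

3,0,-1 ; -70879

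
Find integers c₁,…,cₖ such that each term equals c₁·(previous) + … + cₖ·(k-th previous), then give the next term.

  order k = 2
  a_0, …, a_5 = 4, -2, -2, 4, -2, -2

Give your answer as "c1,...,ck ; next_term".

  a_2 = -1·-2 + -1·4 = -2
  a_3 = -1·-2 + -1·-2 = 4
  a_4 = -1·4 + -1·-2 = -2
  a_5 = -1·-2 + -1·4 = -2
  a_6 = -1·-2 + -1·-2 = 4

-1,-1 ; 4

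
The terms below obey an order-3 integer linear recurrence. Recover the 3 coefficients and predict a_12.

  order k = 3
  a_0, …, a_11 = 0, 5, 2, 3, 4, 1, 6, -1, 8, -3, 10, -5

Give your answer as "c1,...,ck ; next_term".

-1,1,1 ; 12

  a_3 = -1·2 + 1·5 + 1·0 = 3
  a_4 = -1·3 + 1·2 + 1·5 = 4
  a_5 = -1·4 + 1·3 + 1·2 = 1
  a_6 = -1·1 + 1·4 + 1·3 = 6
  a_7 = -1·6 + 1·1 + 1·4 = -1
  a_8 = -1·-1 + 1·6 + 1·1 = 8
  a_9 = -1·8 + 1·-1 + 1·6 = -3
  a_10 = -1·-3 + 1·8 + 1·-1 = 10
  a_11 = -1·10 + 1·-3 + 1·8 = -5
  a_12 = -1·-5 + 1·10 + 1·-3 = 12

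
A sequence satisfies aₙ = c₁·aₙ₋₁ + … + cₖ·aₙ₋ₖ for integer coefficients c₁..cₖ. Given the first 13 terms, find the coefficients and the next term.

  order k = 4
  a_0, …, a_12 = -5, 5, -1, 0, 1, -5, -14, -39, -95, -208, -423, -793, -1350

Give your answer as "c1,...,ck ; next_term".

  a_4 = 3·0 + -1·-1 + -2·5 + -2·-5 = 1
  a_5 = 3·1 + -1·0 + -2·-1 + -2·5 = -5
  a_6 = 3·-5 + -1·1 + -2·0 + -2·-1 = -14
  a_7 = 3·-14 + -1·-5 + -2·1 + -2·0 = -39
  a_8 = 3·-39 + -1·-14 + -2·-5 + -2·1 = -95
  a_9 = 3·-95 + -1·-39 + -2·-14 + -2·-5 = -208
  a_10 = 3·-208 + -1·-95 + -2·-39 + -2·-14 = -423
  a_11 = 3·-423 + -1·-208 + -2·-95 + -2·-39 = -793
  a_12 = 3·-793 + -1·-423 + -2·-208 + -2·-95 = -1350
  a_13 = 3·-1350 + -1·-793 + -2·-423 + -2·-208 = -1995

3,-1,-2,-2 ; -1995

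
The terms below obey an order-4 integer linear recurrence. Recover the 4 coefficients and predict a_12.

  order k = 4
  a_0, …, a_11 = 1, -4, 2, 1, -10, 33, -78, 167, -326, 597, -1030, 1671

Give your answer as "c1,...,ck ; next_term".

  a_4 = -2·1 + 1·2 + 2·-4 + -2·1 = -10
  a_5 = -2·-10 + 1·1 + 2·2 + -2·-4 = 33
  a_6 = -2·33 + 1·-10 + 2·1 + -2·2 = -78
  a_7 = -2·-78 + 1·33 + 2·-10 + -2·1 = 167
  a_8 = -2·167 + 1·-78 + 2·33 + -2·-10 = -326
  a_9 = -2·-326 + 1·167 + 2·-78 + -2·33 = 597
  a_10 = -2·597 + 1·-326 + 2·167 + -2·-78 = -1030
  a_11 = -2·-1030 + 1·597 + 2·-326 + -2·167 = 1671
  a_12 = -2·1671 + 1·-1030 + 2·597 + -2·-326 = -2526

-2,1,2,-2 ; -2526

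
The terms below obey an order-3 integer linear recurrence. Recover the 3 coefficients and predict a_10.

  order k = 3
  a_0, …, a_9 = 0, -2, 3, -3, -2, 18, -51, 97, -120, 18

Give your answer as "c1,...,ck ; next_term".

  a_3 = -3·3 + -3·-2 + 1·0 = -3
  a_4 = -3·-3 + -3·3 + 1·-2 = -2
  a_5 = -3·-2 + -3·-3 + 1·3 = 18
  a_6 = -3·18 + -3·-2 + 1·-3 = -51
  a_7 = -3·-51 + -3·18 + 1·-2 = 97
  a_8 = -3·97 + -3·-51 + 1·18 = -120
  a_9 = -3·-120 + -3·97 + 1·-51 = 18
  a_10 = -3·18 + -3·-120 + 1·97 = 403

-3,-3,1 ; 403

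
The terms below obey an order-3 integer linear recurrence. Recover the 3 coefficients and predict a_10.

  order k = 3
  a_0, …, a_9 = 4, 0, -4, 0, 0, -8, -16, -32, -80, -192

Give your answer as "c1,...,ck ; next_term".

2,0,2 ; -448

  a_3 = 2·-4 + 0·0 + 2·4 = 0
  a_4 = 2·0 + 0·-4 + 2·0 = 0
  a_5 = 2·0 + 0·0 + 2·-4 = -8
  a_6 = 2·-8 + 0·0 + 2·0 = -16
  a_7 = 2·-16 + 0·-8 + 2·0 = -32
  a_8 = 2·-32 + 0·-16 + 2·-8 = -80
  a_9 = 2·-80 + 0·-32 + 2·-16 = -192
  a_10 = 2·-192 + 0·-80 + 2·-32 = -448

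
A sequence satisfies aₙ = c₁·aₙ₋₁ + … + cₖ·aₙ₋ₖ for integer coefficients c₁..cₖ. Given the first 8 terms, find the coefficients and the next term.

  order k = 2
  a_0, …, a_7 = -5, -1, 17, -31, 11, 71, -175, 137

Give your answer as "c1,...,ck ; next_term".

  a_2 = -2·-1 + -3·-5 = 17
  a_3 = -2·17 + -3·-1 = -31
  a_4 = -2·-31 + -3·17 = 11
  a_5 = -2·11 + -3·-31 = 71
  a_6 = -2·71 + -3·11 = -175
  a_7 = -2·-175 + -3·71 = 137
  a_8 = -2·137 + -3·-175 = 251

-2,-3 ; 251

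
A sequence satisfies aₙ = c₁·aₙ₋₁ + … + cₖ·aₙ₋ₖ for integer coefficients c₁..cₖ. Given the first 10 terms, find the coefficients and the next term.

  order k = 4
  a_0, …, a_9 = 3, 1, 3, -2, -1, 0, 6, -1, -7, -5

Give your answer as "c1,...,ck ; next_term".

0,-1,-1,1 ; 14

  a_4 = 0·-2 + -1·3 + -1·1 + 1·3 = -1
  a_5 = 0·-1 + -1·-2 + -1·3 + 1·1 = 0
  a_6 = 0·0 + -1·-1 + -1·-2 + 1·3 = 6
  a_7 = 0·6 + -1·0 + -1·-1 + 1·-2 = -1
  a_8 = 0·-1 + -1·6 + -1·0 + 1·-1 = -7
  a_9 = 0·-7 + -1·-1 + -1·6 + 1·0 = -5
  a_10 = 0·-5 + -1·-7 + -1·-1 + 1·6 = 14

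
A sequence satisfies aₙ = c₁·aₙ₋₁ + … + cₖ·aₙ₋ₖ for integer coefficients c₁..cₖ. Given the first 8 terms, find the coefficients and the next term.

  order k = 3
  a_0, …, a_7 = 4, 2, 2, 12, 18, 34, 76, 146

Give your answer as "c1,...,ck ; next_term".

  a_3 = 1·2 + 1·2 + 2·4 = 12
  a_4 = 1·12 + 1·2 + 2·2 = 18
  a_5 = 1·18 + 1·12 + 2·2 = 34
  a_6 = 1·34 + 1·18 + 2·12 = 76
  a_7 = 1·76 + 1·34 + 2·18 = 146
  a_8 = 1·146 + 1·76 + 2·34 = 290

1,1,2 ; 290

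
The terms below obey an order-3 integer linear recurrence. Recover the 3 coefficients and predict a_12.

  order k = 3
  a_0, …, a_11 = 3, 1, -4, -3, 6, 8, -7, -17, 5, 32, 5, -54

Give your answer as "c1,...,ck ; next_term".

  a_3 = 1·-4 + -2·1 + 1·3 = -3
  a_4 = 1·-3 + -2·-4 + 1·1 = 6
  a_5 = 1·6 + -2·-3 + 1·-4 = 8
  a_6 = 1·8 + -2·6 + 1·-3 = -7
  a_7 = 1·-7 + -2·8 + 1·6 = -17
  a_8 = 1·-17 + -2·-7 + 1·8 = 5
  a_9 = 1·5 + -2·-17 + 1·-7 = 32
  a_10 = 1·32 + -2·5 + 1·-17 = 5
  a_11 = 1·5 + -2·32 + 1·5 = -54
  a_12 = 1·-54 + -2·5 + 1·32 = -32

1,-2,1 ; -32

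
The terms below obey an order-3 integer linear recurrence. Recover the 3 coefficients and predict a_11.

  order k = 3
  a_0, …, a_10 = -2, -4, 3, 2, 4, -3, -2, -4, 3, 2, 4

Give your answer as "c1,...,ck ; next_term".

0,0,-1 ; -3

  a_3 = 0·3 + 0·-4 + -1·-2 = 2
  a_4 = 0·2 + 0·3 + -1·-4 = 4
  a_5 = 0·4 + 0·2 + -1·3 = -3
  a_6 = 0·-3 + 0·4 + -1·2 = -2
  a_7 = 0·-2 + 0·-3 + -1·4 = -4
  a_8 = 0·-4 + 0·-2 + -1·-3 = 3
  a_9 = 0·3 + 0·-4 + -1·-2 = 2
  a_10 = 0·2 + 0·3 + -1·-4 = 4
  a_11 = 0·4 + 0·2 + -1·3 = -3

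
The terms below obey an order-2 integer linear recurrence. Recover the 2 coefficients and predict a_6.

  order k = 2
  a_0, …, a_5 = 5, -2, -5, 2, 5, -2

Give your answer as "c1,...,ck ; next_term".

  a_2 = 0·-2 + -1·5 = -5
  a_3 = 0·-5 + -1·-2 = 2
  a_4 = 0·2 + -1·-5 = 5
  a_5 = 0·5 + -1·2 = -2
  a_6 = 0·-2 + -1·5 = -5

0,-1 ; -5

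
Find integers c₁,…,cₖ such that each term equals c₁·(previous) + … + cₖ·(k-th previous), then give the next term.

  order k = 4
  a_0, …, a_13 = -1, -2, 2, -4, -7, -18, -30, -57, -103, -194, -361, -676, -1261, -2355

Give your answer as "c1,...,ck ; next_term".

  a_4 = 2·-4 + 0·2 + -1·-2 + 1·-1 = -7
  a_5 = 2·-7 + 0·-4 + -1·2 + 1·-2 = -18
  a_6 = 2·-18 + 0·-7 + -1·-4 + 1·2 = -30
  a_7 = 2·-30 + 0·-18 + -1·-7 + 1·-4 = -57
  a_8 = 2·-57 + 0·-30 + -1·-18 + 1·-7 = -103
  a_9 = 2·-103 + 0·-57 + -1·-30 + 1·-18 = -194
  a_10 = 2·-194 + 0·-103 + -1·-57 + 1·-30 = -361
  a_11 = 2·-361 + 0·-194 + -1·-103 + 1·-57 = -676
  a_12 = 2·-676 + 0·-361 + -1·-194 + 1·-103 = -1261
  a_13 = 2·-1261 + 0·-676 + -1·-361 + 1·-194 = -2355
  a_14 = 2·-2355 + 0·-1261 + -1·-676 + 1·-361 = -4395

2,0,-1,1 ; -4395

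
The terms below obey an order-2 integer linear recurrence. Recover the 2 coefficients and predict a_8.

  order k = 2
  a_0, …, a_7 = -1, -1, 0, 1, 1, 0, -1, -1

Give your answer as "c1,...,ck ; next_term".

1,-1 ; 0

  a_2 = 1·-1 + -1·-1 = 0
  a_3 = 1·0 + -1·-1 = 1
  a_4 = 1·1 + -1·0 = 1
  a_5 = 1·1 + -1·1 = 0
  a_6 = 1·0 + -1·1 = -1
  a_7 = 1·-1 + -1·0 = -1
  a_8 = 1·-1 + -1·-1 = 0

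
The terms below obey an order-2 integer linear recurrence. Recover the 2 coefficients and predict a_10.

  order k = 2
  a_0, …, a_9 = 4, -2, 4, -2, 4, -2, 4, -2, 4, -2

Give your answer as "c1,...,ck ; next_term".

  a_2 = 0·-2 + 1·4 = 4
  a_3 = 0·4 + 1·-2 = -2
  a_4 = 0·-2 + 1·4 = 4
  a_5 = 0·4 + 1·-2 = -2
  a_6 = 0·-2 + 1·4 = 4
  a_7 = 0·4 + 1·-2 = -2
  a_8 = 0·-2 + 1·4 = 4
  a_9 = 0·4 + 1·-2 = -2
  a_10 = 0·-2 + 1·4 = 4

0,1 ; 4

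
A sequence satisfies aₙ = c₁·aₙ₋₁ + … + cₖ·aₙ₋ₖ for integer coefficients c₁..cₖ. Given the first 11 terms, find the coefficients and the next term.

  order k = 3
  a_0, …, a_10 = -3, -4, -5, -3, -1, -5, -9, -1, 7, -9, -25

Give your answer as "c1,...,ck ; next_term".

1,-2,2 ; 7

  a_3 = 1·-5 + -2·-4 + 2·-3 = -3
  a_4 = 1·-3 + -2·-5 + 2·-4 = -1
  a_5 = 1·-1 + -2·-3 + 2·-5 = -5
  a_6 = 1·-5 + -2·-1 + 2·-3 = -9
  a_7 = 1·-9 + -2·-5 + 2·-1 = -1
  a_8 = 1·-1 + -2·-9 + 2·-5 = 7
  a_9 = 1·7 + -2·-1 + 2·-9 = -9
  a_10 = 1·-9 + -2·7 + 2·-1 = -25
  a_11 = 1·-25 + -2·-9 + 2·7 = 7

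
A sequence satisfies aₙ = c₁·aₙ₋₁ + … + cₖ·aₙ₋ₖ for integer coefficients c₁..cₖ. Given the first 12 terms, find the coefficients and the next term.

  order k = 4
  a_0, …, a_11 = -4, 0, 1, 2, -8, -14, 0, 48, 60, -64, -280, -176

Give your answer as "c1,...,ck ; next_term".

1,-2,-2,2 ; 632

  a_4 = 1·2 + -2·1 + -2·0 + 2·-4 = -8
  a_5 = 1·-8 + -2·2 + -2·1 + 2·0 = -14
  a_6 = 1·-14 + -2·-8 + -2·2 + 2·1 = 0
  a_7 = 1·0 + -2·-14 + -2·-8 + 2·2 = 48
  a_8 = 1·48 + -2·0 + -2·-14 + 2·-8 = 60
  a_9 = 1·60 + -2·48 + -2·0 + 2·-14 = -64
  a_10 = 1·-64 + -2·60 + -2·48 + 2·0 = -280
  a_11 = 1·-280 + -2·-64 + -2·60 + 2·48 = -176
  a_12 = 1·-176 + -2·-280 + -2·-64 + 2·60 = 632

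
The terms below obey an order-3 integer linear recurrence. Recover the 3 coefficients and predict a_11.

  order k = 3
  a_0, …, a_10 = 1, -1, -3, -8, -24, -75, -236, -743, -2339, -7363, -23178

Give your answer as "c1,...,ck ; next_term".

4,-3,1 ; -72962

  a_3 = 4·-3 + -3·-1 + 1·1 = -8
  a_4 = 4·-8 + -3·-3 + 1·-1 = -24
  a_5 = 4·-24 + -3·-8 + 1·-3 = -75
  a_6 = 4·-75 + -3·-24 + 1·-8 = -236
  a_7 = 4·-236 + -3·-75 + 1·-24 = -743
  a_8 = 4·-743 + -3·-236 + 1·-75 = -2339
  a_9 = 4·-2339 + -3·-743 + 1·-236 = -7363
  a_10 = 4·-7363 + -3·-2339 + 1·-743 = -23178
  a_11 = 4·-23178 + -3·-7363 + 1·-2339 = -72962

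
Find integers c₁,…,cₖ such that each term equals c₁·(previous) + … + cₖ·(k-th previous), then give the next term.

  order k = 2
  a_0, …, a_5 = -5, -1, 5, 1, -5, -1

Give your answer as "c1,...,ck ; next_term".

0,-1 ; 5

  a_2 = 0·-1 + -1·-5 = 5
  a_3 = 0·5 + -1·-1 = 1
  a_4 = 0·1 + -1·5 = -5
  a_5 = 0·-5 + -1·1 = -1
  a_6 = 0·-1 + -1·-5 = 5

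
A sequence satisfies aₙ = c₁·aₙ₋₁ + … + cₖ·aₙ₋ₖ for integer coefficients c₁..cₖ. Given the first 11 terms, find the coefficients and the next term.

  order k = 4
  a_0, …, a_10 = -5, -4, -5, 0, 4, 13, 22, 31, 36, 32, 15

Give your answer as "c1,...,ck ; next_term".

  a_4 = 1·0 + 1·-5 + -1·-4 + -1·-5 = 4
  a_5 = 1·4 + 1·0 + -1·-5 + -1·-4 = 13
  a_6 = 1·13 + 1·4 + -1·0 + -1·-5 = 22
  a_7 = 1·22 + 1·13 + -1·4 + -1·0 = 31
  a_8 = 1·31 + 1·22 + -1·13 + -1·4 = 36
  a_9 = 1·36 + 1·31 + -1·22 + -1·13 = 32
  a_10 = 1·32 + 1·36 + -1·31 + -1·22 = 15
  a_11 = 1·15 + 1·32 + -1·36 + -1·31 = -20

1,1,-1,-1 ; -20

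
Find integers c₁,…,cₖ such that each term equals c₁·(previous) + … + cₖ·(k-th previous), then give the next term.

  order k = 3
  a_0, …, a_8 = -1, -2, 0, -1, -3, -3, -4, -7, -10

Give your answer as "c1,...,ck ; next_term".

  a_3 = 1·0 + 0·-2 + 1·-1 = -1
  a_4 = 1·-1 + 0·0 + 1·-2 = -3
  a_5 = 1·-3 + 0·-1 + 1·0 = -3
  a_6 = 1·-3 + 0·-3 + 1·-1 = -4
  a_7 = 1·-4 + 0·-3 + 1·-3 = -7
  a_8 = 1·-7 + 0·-4 + 1·-3 = -10
  a_9 = 1·-10 + 0·-7 + 1·-4 = -14

1,0,1 ; -14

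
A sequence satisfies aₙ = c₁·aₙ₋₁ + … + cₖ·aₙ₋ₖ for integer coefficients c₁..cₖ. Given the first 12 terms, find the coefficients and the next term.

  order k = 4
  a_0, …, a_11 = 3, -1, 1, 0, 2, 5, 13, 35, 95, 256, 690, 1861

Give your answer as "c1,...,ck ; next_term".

2,1,2,1 ; 5019

  a_4 = 2·0 + 1·1 + 2·-1 + 1·3 = 2
  a_5 = 2·2 + 1·0 + 2·1 + 1·-1 = 5
  a_6 = 2·5 + 1·2 + 2·0 + 1·1 = 13
  a_7 = 2·13 + 1·5 + 2·2 + 1·0 = 35
  a_8 = 2·35 + 1·13 + 2·5 + 1·2 = 95
  a_9 = 2·95 + 1·35 + 2·13 + 1·5 = 256
  a_10 = 2·256 + 1·95 + 2·35 + 1·13 = 690
  a_11 = 2·690 + 1·256 + 2·95 + 1·35 = 1861
  a_12 = 2·1861 + 1·690 + 2·256 + 1·95 = 5019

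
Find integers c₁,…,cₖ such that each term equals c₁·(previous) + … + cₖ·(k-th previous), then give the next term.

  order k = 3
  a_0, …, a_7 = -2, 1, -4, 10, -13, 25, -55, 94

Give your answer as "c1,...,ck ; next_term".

  a_3 = -1·-4 + 0·1 + -3·-2 = 10
  a_4 = -1·10 + 0·-4 + -3·1 = -13
  a_5 = -1·-13 + 0·10 + -3·-4 = 25
  a_6 = -1·25 + 0·-13 + -3·10 = -55
  a_7 = -1·-55 + 0·25 + -3·-13 = 94
  a_8 = -1·94 + 0·-55 + -3·25 = -169

-1,0,-3 ; -169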